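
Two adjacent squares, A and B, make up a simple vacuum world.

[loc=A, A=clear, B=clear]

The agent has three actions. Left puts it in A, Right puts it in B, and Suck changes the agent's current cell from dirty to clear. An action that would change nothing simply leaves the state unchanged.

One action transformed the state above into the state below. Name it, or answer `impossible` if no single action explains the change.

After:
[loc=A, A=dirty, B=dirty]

impossible

try  Left: in A — A clear, B clear
try Right: in B — A clear, B clear
try  Suck: in A — A clear, B clear
no single action produces the after-state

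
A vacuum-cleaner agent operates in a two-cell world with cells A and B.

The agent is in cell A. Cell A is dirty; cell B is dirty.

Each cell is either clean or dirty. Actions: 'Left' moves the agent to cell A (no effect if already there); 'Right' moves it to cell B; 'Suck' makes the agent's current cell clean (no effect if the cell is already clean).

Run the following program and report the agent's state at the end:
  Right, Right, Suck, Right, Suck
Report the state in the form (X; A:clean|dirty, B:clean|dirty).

1) do Right; now (B; A:dirty, B:dirty)
2) do Right; now (B; A:dirty, B:dirty)
3) do Suck; now (B; A:dirty, B:clean)
4) do Right; now (B; A:dirty, B:clean)
5) do Suck; now (B; A:dirty, B:clean)

(B; A:dirty, B:clean)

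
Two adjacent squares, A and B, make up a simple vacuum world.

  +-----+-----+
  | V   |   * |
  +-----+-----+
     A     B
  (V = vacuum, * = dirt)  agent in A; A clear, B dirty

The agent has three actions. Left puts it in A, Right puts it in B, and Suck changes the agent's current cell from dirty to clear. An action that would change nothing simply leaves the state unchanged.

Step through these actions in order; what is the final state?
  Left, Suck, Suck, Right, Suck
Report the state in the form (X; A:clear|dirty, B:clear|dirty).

(B; A:clear, B:clear)

t=1 Left ⇒ (A; A:clear, B:dirty)
t=2 Suck ⇒ (A; A:clear, B:dirty)
t=3 Suck ⇒ (A; A:clear, B:dirty)
t=4 Right ⇒ (B; A:clear, B:dirty)
t=5 Suck ⇒ (B; A:clear, B:clear)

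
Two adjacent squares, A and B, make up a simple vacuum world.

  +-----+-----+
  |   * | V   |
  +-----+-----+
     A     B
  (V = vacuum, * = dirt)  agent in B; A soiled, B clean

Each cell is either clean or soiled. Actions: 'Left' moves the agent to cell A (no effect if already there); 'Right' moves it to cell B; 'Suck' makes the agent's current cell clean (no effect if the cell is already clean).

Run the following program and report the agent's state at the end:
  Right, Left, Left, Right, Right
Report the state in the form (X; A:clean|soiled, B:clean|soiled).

step 1/5 (Right): (B; A:soiled, B:clean)
step 2/5 (Left): (A; A:soiled, B:clean)
step 3/5 (Left): (A; A:soiled, B:clean)
step 4/5 (Right): (B; A:soiled, B:clean)
step 5/5 (Right): (B; A:soiled, B:clean)

(B; A:soiled, B:clean)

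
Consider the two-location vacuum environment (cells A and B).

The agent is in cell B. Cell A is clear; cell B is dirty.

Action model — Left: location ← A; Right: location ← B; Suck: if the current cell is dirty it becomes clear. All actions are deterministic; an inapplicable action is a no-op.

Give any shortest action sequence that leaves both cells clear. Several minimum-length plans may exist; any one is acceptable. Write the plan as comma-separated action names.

1. Suck → <B|clear|clear>
min 1: B is dirty, one Suck

Suck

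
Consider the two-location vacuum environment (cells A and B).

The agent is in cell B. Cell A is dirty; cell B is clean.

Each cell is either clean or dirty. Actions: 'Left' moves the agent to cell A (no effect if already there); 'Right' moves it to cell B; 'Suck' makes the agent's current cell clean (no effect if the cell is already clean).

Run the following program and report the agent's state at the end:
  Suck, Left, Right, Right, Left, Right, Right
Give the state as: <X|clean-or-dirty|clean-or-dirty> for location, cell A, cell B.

<B|dirty|clean>

1) do Suck; now <B|dirty|clean>
2) do Left; now <A|dirty|clean>
3) do Right; now <B|dirty|clean>
4) do Right; now <B|dirty|clean>
5) do Left; now <A|dirty|clean>
6) do Right; now <B|dirty|clean>
7) do Right; now <B|dirty|clean>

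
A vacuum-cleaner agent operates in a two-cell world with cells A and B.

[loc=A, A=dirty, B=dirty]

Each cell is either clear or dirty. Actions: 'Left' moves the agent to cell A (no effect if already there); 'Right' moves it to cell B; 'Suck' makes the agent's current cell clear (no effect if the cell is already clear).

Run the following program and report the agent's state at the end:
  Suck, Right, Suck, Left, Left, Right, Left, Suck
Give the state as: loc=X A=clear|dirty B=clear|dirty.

t=1 Suck ⇒ loc=A A=clear B=dirty
t=2 Right ⇒ loc=B A=clear B=dirty
t=3 Suck ⇒ loc=B A=clear B=clear
t=4 Left ⇒ loc=A A=clear B=clear
t=5 Left ⇒ loc=A A=clear B=clear
t=6 Right ⇒ loc=B A=clear B=clear
t=7 Left ⇒ loc=A A=clear B=clear
t=8 Suck ⇒ loc=A A=clear B=clear

loc=A A=clear B=clear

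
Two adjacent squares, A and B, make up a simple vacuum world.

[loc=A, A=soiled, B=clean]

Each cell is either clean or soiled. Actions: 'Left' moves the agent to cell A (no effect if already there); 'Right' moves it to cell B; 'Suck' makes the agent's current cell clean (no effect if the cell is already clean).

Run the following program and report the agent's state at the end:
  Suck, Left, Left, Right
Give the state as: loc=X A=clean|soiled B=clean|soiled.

[1] after Suck: loc=A A=clean B=clean
[2] after Left: loc=A A=clean B=clean
[3] after Left: loc=A A=clean B=clean
[4] after Right: loc=B A=clean B=clean

loc=B A=clean B=clean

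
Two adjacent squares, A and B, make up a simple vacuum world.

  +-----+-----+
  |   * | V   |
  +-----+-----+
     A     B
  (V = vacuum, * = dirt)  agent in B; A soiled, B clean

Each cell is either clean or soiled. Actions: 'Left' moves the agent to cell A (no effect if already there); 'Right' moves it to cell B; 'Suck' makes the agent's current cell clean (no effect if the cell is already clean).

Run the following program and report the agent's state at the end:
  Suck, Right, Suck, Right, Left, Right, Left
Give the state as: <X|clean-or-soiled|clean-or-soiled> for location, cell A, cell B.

<A|soiled|clean>

[1] after Suck: <B|soiled|clean>
[2] after Right: <B|soiled|clean>
[3] after Suck: <B|soiled|clean>
[4] after Right: <B|soiled|clean>
[5] after Left: <A|soiled|clean>
[6] after Right: <B|soiled|clean>
[7] after Left: <A|soiled|clean>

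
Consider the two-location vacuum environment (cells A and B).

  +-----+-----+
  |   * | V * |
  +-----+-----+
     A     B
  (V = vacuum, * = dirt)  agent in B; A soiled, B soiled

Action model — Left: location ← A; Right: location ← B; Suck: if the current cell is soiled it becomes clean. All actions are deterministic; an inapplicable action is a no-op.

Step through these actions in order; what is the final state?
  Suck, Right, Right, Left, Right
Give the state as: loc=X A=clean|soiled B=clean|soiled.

t=1 Suck ⇒ loc=B A=soiled B=clean
t=2 Right ⇒ loc=B A=soiled B=clean
t=3 Right ⇒ loc=B A=soiled B=clean
t=4 Left ⇒ loc=A A=soiled B=clean
t=5 Right ⇒ loc=B A=soiled B=clean

loc=B A=soiled B=clean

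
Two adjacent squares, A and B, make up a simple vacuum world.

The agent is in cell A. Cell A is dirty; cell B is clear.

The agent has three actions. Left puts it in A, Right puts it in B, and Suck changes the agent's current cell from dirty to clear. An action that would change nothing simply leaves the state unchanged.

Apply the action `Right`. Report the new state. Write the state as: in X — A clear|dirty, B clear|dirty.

start: in A — A dirty, B clear
1. Right → in B — A dirty, B clear

in B — A dirty, B clear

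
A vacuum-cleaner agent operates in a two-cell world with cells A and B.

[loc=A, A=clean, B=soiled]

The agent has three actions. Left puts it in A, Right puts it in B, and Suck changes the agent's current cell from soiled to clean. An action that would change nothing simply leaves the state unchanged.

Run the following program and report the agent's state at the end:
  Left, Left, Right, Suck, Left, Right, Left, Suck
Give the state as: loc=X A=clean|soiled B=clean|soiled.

1) do Left; now loc=A A=clean B=soiled
2) do Left; now loc=A A=clean B=soiled
3) do Right; now loc=B A=clean B=soiled
4) do Suck; now loc=B A=clean B=clean
5) do Left; now loc=A A=clean B=clean
6) do Right; now loc=B A=clean B=clean
7) do Left; now loc=A A=clean B=clean
8) do Suck; now loc=A A=clean B=clean

loc=A A=clean B=clean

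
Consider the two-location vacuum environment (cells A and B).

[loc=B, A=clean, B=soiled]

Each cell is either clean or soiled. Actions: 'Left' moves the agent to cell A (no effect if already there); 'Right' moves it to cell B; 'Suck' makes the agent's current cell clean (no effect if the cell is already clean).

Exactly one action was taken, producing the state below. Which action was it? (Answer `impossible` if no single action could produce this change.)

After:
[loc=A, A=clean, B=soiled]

Left

try  Left: in A — A clean, B soiled  ← match
try Right: in B — A clean, B soiled
try  Suck: in B — A clean, B clean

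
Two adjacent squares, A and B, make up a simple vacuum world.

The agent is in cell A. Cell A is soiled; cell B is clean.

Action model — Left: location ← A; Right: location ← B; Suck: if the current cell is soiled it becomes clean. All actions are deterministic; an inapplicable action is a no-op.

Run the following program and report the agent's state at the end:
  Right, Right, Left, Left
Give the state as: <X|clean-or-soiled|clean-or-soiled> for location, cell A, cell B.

step 1/4 (Right): <B|soiled|clean>
step 2/4 (Right): <B|soiled|clean>
step 3/4 (Left): <A|soiled|clean>
step 4/4 (Left): <A|soiled|clean>

<A|soiled|clean>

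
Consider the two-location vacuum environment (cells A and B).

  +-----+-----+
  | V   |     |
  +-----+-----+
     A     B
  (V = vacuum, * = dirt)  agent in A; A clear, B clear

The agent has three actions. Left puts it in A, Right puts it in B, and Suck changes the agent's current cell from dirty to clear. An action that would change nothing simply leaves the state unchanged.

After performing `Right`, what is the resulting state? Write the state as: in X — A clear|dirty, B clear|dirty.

start: in A — A clear, B clear
1) do Right; now in B — A clear, B clear

in B — A clear, B clear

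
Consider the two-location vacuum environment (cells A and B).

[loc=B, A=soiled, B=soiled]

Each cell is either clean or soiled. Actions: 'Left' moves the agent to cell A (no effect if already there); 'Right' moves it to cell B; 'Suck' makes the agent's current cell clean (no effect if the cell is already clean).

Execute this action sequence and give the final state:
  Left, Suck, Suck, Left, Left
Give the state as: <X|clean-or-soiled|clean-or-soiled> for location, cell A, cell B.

t=1 Left ⇒ <A|soiled|soiled>
t=2 Suck ⇒ <A|clean|soiled>
t=3 Suck ⇒ <A|clean|soiled>
t=4 Left ⇒ <A|clean|soiled>
t=5 Left ⇒ <A|clean|soiled>

<A|clean|soiled>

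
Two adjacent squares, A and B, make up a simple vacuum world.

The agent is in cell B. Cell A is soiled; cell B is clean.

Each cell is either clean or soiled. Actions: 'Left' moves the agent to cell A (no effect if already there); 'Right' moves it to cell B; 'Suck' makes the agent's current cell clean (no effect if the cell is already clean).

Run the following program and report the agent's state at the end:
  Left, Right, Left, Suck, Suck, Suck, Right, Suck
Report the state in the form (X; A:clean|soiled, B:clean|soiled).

1) do Left; now (A; A:soiled, B:clean)
2) do Right; now (B; A:soiled, B:clean)
3) do Left; now (A; A:soiled, B:clean)
4) do Suck; now (A; A:clean, B:clean)
5) do Suck; now (A; A:clean, B:clean)
6) do Suck; now (A; A:clean, B:clean)
7) do Right; now (B; A:clean, B:clean)
8) do Suck; now (B; A:clean, B:clean)

(B; A:clean, B:clean)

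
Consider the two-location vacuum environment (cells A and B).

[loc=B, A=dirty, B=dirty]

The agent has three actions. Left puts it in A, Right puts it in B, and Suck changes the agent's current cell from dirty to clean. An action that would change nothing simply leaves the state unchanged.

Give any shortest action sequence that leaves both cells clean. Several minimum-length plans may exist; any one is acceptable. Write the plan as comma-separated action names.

Suck, Left, Suck

1) do Suck; now loc=B A=dirty B=clean
2) do Left; now loc=A A=dirty B=clean
3) do Suck; now loc=A A=clean B=clean
min 3: Suck B + move + Suck A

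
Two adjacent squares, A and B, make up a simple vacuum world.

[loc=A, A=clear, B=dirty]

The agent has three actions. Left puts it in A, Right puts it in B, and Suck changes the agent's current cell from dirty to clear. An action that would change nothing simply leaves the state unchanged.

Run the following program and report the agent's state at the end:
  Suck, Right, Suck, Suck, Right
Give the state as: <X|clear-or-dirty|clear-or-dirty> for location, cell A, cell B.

<B|clear|clear>

step 1/5 (Suck): <A|clear|dirty>
step 2/5 (Right): <B|clear|dirty>
step 3/5 (Suck): <B|clear|clear>
step 4/5 (Suck): <B|clear|clear>
step 5/5 (Right): <B|clear|clear>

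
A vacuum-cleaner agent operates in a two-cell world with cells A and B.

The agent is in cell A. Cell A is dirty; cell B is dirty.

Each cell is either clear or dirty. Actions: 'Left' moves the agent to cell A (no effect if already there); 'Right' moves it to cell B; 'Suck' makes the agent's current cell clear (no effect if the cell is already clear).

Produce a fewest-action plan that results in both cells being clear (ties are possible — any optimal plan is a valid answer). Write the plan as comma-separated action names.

t=1 Suck ⇒ <A|clear|dirty>
t=2 Right ⇒ <B|clear|dirty>
t=3 Suck ⇒ <B|clear|clear>
min 3: Suck A + move + Suck B

Suck, Right, Suck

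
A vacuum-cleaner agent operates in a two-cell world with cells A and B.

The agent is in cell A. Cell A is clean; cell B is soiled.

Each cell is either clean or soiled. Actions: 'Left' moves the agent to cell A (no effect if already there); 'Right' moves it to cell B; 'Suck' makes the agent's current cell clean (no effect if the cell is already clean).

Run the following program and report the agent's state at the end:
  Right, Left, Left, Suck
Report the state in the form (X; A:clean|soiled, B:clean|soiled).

(A; A:clean, B:soiled)

[1] after Right: (B; A:clean, B:soiled)
[2] after Left: (A; A:clean, B:soiled)
[3] after Left: (A; A:clean, B:soiled)
[4] after Suck: (A; A:clean, B:soiled)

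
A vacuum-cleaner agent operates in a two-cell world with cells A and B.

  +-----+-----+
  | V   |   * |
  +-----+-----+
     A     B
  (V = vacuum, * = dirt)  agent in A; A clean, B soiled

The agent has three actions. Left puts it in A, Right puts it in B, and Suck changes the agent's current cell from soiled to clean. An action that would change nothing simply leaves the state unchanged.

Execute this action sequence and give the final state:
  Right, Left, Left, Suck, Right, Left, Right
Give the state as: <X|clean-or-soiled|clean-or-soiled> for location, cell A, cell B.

<B|clean|soiled>

[1] after Right: <B|clean|soiled>
[2] after Left: <A|clean|soiled>
[3] after Left: <A|clean|soiled>
[4] after Suck: <A|clean|soiled>
[5] after Right: <B|clean|soiled>
[6] after Left: <A|clean|soiled>
[7] after Right: <B|clean|soiled>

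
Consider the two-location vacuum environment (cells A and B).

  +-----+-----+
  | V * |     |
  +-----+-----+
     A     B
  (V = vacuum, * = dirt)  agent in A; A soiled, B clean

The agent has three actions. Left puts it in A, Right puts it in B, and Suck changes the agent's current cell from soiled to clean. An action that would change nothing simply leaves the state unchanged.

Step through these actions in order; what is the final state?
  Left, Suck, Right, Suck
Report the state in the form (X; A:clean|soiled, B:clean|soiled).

(B; A:clean, B:clean)

Left (#1): (A; A:soiled, B:clean)
Suck (#2): (A; A:clean, B:clean)
Right (#3): (B; A:clean, B:clean)
Suck (#4): (B; A:clean, B:clean)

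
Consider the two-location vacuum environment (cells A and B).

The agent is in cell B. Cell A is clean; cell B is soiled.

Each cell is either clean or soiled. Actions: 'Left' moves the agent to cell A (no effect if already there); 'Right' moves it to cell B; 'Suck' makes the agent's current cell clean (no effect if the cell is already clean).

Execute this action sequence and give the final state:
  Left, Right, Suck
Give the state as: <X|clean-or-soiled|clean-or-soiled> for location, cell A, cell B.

t=1 Left ⇒ <A|clean|soiled>
t=2 Right ⇒ <B|clean|soiled>
t=3 Suck ⇒ <B|clean|clean>

<B|clean|clean>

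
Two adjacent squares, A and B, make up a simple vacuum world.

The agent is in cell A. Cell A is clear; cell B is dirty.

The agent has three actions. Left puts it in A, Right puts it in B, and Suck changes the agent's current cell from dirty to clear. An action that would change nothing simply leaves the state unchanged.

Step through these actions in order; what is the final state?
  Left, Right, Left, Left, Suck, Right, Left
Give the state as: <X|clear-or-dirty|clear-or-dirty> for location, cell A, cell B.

1) do Left; now <A|clear|dirty>
2) do Right; now <B|clear|dirty>
3) do Left; now <A|clear|dirty>
4) do Left; now <A|clear|dirty>
5) do Suck; now <A|clear|dirty>
6) do Right; now <B|clear|dirty>
7) do Left; now <A|clear|dirty>

<A|clear|dirty>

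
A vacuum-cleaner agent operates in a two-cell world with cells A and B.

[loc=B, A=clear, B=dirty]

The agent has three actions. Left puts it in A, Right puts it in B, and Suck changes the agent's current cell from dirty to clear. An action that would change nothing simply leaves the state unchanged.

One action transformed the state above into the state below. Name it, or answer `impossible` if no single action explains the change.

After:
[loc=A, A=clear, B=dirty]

try  Left: (A; A:clear, B:dirty)  ← match
try Right: (B; A:clear, B:dirty)
try  Suck: (B; A:clear, B:clear)

Left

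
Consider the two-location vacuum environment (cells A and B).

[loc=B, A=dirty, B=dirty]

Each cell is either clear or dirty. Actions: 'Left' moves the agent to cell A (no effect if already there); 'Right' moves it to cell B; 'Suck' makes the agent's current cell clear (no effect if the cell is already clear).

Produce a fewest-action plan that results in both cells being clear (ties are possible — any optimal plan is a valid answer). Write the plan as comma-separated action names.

Suck, Left, Suck

Suck (#1): (B; A:dirty, B:clear)
Left (#2): (A; A:dirty, B:clear)
Suck (#3): (A; A:clear, B:clear)
min 3: Suck B + move + Suck A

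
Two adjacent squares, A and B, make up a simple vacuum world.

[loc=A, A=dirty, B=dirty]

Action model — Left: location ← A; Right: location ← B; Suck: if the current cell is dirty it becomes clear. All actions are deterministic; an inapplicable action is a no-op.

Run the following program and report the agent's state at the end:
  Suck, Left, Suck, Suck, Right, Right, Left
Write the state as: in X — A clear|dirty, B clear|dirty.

1. Suck → in A — A clear, B dirty
2. Left → in A — A clear, B dirty
3. Suck → in A — A clear, B dirty
4. Suck → in A — A clear, B dirty
5. Right → in B — A clear, B dirty
6. Right → in B — A clear, B dirty
7. Left → in A — A clear, B dirty

in A — A clear, B dirty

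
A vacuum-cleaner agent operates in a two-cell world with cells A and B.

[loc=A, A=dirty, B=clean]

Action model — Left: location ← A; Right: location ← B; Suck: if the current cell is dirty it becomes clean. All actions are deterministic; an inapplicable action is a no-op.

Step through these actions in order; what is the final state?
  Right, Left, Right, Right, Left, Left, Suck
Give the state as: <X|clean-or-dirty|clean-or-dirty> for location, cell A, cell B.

[1] after Right: <B|dirty|clean>
[2] after Left: <A|dirty|clean>
[3] after Right: <B|dirty|clean>
[4] after Right: <B|dirty|clean>
[5] after Left: <A|dirty|clean>
[6] after Left: <A|dirty|clean>
[7] after Suck: <A|clean|clean>

<A|clean|clean>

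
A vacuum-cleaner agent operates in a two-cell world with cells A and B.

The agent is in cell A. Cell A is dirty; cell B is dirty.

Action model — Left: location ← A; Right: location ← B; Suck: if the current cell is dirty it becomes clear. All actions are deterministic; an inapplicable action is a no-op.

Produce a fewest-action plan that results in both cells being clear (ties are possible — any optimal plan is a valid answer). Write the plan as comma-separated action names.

Suck (#1): loc=A A=clear B=dirty
Right (#2): loc=B A=clear B=dirty
Suck (#3): loc=B A=clear B=clear
min 3: Suck A + move + Suck B

Suck, Right, Suck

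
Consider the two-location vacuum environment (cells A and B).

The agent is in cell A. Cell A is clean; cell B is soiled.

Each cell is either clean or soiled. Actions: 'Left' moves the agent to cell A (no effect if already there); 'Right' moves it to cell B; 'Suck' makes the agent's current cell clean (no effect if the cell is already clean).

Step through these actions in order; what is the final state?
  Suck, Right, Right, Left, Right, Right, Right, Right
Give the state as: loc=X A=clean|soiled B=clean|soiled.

1) do Suck; now loc=A A=clean B=soiled
2) do Right; now loc=B A=clean B=soiled
3) do Right; now loc=B A=clean B=soiled
4) do Left; now loc=A A=clean B=soiled
5) do Right; now loc=B A=clean B=soiled
6) do Right; now loc=B A=clean B=soiled
7) do Right; now loc=B A=clean B=soiled
8) do Right; now loc=B A=clean B=soiled

loc=B A=clean B=soiled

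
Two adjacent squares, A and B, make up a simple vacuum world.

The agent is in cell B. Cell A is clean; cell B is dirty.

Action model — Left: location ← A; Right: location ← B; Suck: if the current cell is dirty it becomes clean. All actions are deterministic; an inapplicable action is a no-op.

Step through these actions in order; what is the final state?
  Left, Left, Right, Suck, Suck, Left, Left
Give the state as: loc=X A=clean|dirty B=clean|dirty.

t=1 Left ⇒ loc=A A=clean B=dirty
t=2 Left ⇒ loc=A A=clean B=dirty
t=3 Right ⇒ loc=B A=clean B=dirty
t=4 Suck ⇒ loc=B A=clean B=clean
t=5 Suck ⇒ loc=B A=clean B=clean
t=6 Left ⇒ loc=A A=clean B=clean
t=7 Left ⇒ loc=A A=clean B=clean

loc=A A=clean B=clean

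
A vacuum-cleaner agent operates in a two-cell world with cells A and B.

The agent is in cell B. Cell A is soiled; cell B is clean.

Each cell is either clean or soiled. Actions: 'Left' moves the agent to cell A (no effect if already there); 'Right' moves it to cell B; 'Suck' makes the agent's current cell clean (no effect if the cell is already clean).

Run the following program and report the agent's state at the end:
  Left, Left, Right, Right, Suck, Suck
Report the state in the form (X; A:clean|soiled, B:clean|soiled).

1. Left → (A; A:soiled, B:clean)
2. Left → (A; A:soiled, B:clean)
3. Right → (B; A:soiled, B:clean)
4. Right → (B; A:soiled, B:clean)
5. Suck → (B; A:soiled, B:clean)
6. Suck → (B; A:soiled, B:clean)

(B; A:soiled, B:clean)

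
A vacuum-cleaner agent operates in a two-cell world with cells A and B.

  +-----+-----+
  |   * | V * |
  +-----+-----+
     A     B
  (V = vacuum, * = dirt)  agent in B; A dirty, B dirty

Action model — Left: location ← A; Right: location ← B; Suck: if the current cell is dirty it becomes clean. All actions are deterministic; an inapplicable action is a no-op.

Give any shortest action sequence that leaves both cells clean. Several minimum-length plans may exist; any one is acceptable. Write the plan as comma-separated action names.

Suck, Left, Suck

t=1 Suck ⇒ <B|dirty|clean>
t=2 Left ⇒ <A|dirty|clean>
t=3 Suck ⇒ <A|clean|clean>
min 3: Suck B + move + Suck A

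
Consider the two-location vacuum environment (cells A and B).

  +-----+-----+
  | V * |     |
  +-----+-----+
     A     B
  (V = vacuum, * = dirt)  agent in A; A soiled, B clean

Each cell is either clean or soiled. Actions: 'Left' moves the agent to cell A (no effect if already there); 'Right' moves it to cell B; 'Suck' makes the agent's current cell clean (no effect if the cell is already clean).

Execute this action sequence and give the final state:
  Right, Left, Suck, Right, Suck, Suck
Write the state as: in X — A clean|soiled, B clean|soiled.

step 1/6 (Right): in B — A soiled, B clean
step 2/6 (Left): in A — A soiled, B clean
step 3/6 (Suck): in A — A clean, B clean
step 4/6 (Right): in B — A clean, B clean
step 5/6 (Suck): in B — A clean, B clean
step 6/6 (Suck): in B — A clean, B clean

in B — A clean, B clean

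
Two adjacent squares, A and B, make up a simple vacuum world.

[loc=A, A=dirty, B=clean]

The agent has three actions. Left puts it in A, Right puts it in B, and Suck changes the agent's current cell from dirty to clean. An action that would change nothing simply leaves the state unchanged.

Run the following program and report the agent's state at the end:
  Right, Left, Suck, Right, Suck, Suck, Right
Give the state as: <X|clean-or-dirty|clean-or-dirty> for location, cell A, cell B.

[1] after Right: <B|dirty|clean>
[2] after Left: <A|dirty|clean>
[3] after Suck: <A|clean|clean>
[4] after Right: <B|clean|clean>
[5] after Suck: <B|clean|clean>
[6] after Suck: <B|clean|clean>
[7] after Right: <B|clean|clean>

<B|clean|clean>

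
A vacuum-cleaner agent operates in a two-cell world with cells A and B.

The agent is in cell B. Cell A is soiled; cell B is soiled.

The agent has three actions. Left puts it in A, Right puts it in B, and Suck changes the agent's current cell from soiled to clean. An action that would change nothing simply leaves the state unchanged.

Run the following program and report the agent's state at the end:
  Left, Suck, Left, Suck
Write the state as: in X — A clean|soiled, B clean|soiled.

step 1/4 (Left): in A — A soiled, B soiled
step 2/4 (Suck): in A — A clean, B soiled
step 3/4 (Left): in A — A clean, B soiled
step 4/4 (Suck): in A — A clean, B soiled

in A — A clean, B soiled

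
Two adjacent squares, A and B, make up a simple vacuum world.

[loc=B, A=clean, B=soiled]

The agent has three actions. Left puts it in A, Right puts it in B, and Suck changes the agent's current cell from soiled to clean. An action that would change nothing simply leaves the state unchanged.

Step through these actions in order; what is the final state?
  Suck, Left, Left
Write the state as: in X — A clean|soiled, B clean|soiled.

in A — A clean, B clean

step 1/3 (Suck): in B — A clean, B clean
step 2/3 (Left): in A — A clean, B clean
step 3/3 (Left): in A — A clean, B clean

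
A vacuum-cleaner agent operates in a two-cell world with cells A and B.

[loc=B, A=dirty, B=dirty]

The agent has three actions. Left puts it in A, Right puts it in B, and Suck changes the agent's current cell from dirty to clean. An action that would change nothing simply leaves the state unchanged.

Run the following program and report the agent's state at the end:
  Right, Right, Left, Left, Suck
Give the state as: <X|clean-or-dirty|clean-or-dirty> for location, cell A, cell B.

<A|clean|dirty>

1. Right → <B|dirty|dirty>
2. Right → <B|dirty|dirty>
3. Left → <A|dirty|dirty>
4. Left → <A|dirty|dirty>
5. Suck → <A|clean|dirty>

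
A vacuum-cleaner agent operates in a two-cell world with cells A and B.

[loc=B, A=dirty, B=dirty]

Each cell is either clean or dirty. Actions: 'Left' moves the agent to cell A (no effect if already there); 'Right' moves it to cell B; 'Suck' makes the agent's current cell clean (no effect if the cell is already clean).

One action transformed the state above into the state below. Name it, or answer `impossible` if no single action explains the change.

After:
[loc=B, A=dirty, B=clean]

try  Left: loc=A A=dirty B=dirty
try Right: loc=B A=dirty B=dirty
try  Suck: loc=B A=dirty B=clean  ← match

Suck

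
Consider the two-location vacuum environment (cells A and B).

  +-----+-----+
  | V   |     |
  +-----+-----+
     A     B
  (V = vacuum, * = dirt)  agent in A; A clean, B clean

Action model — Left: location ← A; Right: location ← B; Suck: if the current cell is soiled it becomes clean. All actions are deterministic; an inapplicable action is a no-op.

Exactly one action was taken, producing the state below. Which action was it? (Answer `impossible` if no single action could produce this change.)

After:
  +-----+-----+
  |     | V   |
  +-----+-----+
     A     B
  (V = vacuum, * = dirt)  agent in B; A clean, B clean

try  Left: (A; A:clean, B:clean)
try Right: (B; A:clean, B:clean)  ← match
try  Suck: (A; A:clean, B:clean)

Right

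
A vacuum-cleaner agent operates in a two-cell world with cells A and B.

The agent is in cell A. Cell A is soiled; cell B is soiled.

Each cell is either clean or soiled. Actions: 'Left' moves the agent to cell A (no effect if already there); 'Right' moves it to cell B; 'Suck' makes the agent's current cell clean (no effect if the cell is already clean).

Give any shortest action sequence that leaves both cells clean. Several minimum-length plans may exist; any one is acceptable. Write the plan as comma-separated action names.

Suck, Right, Suck

1) do Suck; now <A|clean|soiled>
2) do Right; now <B|clean|soiled>
3) do Suck; now <B|clean|clean>
min 3: Suck A + move + Suck B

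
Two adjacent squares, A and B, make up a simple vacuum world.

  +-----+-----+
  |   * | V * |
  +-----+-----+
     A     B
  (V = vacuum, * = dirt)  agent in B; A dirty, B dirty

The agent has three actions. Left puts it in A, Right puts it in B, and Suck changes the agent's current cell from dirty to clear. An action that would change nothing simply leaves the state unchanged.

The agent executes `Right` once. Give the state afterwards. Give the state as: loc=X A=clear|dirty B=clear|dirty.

start: loc=B A=dirty B=dirty
t=1 Right ⇒ loc=B A=dirty B=dirty

loc=B A=dirty B=dirty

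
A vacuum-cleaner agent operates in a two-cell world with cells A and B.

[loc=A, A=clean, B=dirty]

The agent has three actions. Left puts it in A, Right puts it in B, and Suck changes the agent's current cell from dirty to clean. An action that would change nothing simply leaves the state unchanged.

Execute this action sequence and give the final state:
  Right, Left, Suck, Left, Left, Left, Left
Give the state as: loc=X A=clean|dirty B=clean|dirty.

step 1/7 (Right): loc=B A=clean B=dirty
step 2/7 (Left): loc=A A=clean B=dirty
step 3/7 (Suck): loc=A A=clean B=dirty
step 4/7 (Left): loc=A A=clean B=dirty
step 5/7 (Left): loc=A A=clean B=dirty
step 6/7 (Left): loc=A A=clean B=dirty
step 7/7 (Left): loc=A A=clean B=dirty

loc=A A=clean B=dirty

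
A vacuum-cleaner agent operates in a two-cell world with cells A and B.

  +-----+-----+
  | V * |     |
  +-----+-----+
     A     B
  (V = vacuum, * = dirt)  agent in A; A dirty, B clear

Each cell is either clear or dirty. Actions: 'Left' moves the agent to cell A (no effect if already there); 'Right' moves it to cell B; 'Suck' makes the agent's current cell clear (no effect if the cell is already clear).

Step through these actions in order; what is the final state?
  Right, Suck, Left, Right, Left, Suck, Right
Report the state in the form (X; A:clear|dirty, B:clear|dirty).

step 1/7 (Right): (B; A:dirty, B:clear)
step 2/7 (Suck): (B; A:dirty, B:clear)
step 3/7 (Left): (A; A:dirty, B:clear)
step 4/7 (Right): (B; A:dirty, B:clear)
step 5/7 (Left): (A; A:dirty, B:clear)
step 6/7 (Suck): (A; A:clear, B:clear)
step 7/7 (Right): (B; A:clear, B:clear)

(B; A:clear, B:clear)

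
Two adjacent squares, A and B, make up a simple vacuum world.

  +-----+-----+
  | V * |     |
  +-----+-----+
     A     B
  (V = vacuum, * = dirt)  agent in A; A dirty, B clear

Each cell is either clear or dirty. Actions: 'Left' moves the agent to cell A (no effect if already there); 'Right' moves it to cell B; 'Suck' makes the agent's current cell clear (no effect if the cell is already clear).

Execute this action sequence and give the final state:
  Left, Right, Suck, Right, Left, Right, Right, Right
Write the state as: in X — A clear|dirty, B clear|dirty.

in B — A dirty, B clear

[1] after Left: in A — A dirty, B clear
[2] after Right: in B — A dirty, B clear
[3] after Suck: in B — A dirty, B clear
[4] after Right: in B — A dirty, B clear
[5] after Left: in A — A dirty, B clear
[6] after Right: in B — A dirty, B clear
[7] after Right: in B — A dirty, B clear
[8] after Right: in B — A dirty, B clear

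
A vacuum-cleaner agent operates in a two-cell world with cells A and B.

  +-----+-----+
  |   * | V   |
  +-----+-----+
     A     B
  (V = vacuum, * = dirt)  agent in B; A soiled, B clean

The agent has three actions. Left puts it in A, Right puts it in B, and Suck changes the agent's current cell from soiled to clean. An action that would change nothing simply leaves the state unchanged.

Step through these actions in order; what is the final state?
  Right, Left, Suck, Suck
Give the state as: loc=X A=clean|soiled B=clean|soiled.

loc=A A=clean B=clean

1) do Right; now loc=B A=soiled B=clean
2) do Left; now loc=A A=soiled B=clean
3) do Suck; now loc=A A=clean B=clean
4) do Suck; now loc=A A=clean B=clean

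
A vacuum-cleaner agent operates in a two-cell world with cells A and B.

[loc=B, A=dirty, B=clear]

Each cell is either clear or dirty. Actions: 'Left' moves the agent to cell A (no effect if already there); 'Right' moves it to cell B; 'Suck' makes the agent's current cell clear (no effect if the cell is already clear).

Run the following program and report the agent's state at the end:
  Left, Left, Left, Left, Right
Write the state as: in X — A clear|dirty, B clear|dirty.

step 1/5 (Left): in A — A dirty, B clear
step 2/5 (Left): in A — A dirty, B clear
step 3/5 (Left): in A — A dirty, B clear
step 4/5 (Left): in A — A dirty, B clear
step 5/5 (Right): in B — A dirty, B clear

in B — A dirty, B clear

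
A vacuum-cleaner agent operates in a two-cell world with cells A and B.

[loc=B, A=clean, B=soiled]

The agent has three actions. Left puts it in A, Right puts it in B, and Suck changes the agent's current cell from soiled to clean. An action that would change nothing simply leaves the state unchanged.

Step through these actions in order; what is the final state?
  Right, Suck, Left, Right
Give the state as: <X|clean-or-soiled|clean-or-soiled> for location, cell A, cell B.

<B|clean|clean>

step 1/4 (Right): <B|clean|soiled>
step 2/4 (Suck): <B|clean|clean>
step 3/4 (Left): <A|clean|clean>
step 4/4 (Right): <B|clean|clean>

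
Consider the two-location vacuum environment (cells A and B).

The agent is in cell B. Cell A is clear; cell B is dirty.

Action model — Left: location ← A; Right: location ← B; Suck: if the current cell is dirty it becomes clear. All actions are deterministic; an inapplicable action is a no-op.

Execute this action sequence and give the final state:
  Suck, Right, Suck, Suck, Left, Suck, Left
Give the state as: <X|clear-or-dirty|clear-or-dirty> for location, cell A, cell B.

<A|clear|clear>

t=1 Suck ⇒ <B|clear|clear>
t=2 Right ⇒ <B|clear|clear>
t=3 Suck ⇒ <B|clear|clear>
t=4 Suck ⇒ <B|clear|clear>
t=5 Left ⇒ <A|clear|clear>
t=6 Suck ⇒ <A|clear|clear>
t=7 Left ⇒ <A|clear|clear>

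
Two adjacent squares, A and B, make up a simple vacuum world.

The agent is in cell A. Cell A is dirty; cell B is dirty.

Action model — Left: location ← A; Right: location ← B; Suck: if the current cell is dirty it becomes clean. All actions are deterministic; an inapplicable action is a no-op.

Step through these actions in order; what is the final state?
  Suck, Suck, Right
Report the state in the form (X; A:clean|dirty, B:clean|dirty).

t=1 Suck ⇒ (A; A:clean, B:dirty)
t=2 Suck ⇒ (A; A:clean, B:dirty)
t=3 Right ⇒ (B; A:clean, B:dirty)

(B; A:clean, B:dirty)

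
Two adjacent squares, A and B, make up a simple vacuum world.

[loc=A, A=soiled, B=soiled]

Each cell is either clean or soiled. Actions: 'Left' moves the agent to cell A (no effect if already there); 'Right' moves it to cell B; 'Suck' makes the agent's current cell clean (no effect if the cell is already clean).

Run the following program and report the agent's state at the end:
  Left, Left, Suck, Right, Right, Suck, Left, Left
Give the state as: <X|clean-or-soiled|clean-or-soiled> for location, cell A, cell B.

step 1/8 (Left): <A|soiled|soiled>
step 2/8 (Left): <A|soiled|soiled>
step 3/8 (Suck): <A|clean|soiled>
step 4/8 (Right): <B|clean|soiled>
step 5/8 (Right): <B|clean|soiled>
step 6/8 (Suck): <B|clean|clean>
step 7/8 (Left): <A|clean|clean>
step 8/8 (Left): <A|clean|clean>

<A|clean|clean>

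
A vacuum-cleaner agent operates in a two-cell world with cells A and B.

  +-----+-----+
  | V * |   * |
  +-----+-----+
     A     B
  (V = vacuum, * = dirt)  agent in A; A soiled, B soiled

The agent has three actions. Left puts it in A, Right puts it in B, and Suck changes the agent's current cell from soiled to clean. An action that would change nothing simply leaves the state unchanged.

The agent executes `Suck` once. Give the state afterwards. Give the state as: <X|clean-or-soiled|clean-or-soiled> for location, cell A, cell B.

start: <A|soiled|soiled>
1. Suck → <A|clean|soiled>

<A|clean|soiled>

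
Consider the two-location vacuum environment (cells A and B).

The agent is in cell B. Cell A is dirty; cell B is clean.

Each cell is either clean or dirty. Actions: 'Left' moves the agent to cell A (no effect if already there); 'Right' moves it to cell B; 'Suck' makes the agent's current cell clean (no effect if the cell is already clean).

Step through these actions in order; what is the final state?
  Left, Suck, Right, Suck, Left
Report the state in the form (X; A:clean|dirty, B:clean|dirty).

(A; A:clean, B:clean)

1) do Left; now (A; A:dirty, B:clean)
2) do Suck; now (A; A:clean, B:clean)
3) do Right; now (B; A:clean, B:clean)
4) do Suck; now (B; A:clean, B:clean)
5) do Left; now (A; A:clean, B:clean)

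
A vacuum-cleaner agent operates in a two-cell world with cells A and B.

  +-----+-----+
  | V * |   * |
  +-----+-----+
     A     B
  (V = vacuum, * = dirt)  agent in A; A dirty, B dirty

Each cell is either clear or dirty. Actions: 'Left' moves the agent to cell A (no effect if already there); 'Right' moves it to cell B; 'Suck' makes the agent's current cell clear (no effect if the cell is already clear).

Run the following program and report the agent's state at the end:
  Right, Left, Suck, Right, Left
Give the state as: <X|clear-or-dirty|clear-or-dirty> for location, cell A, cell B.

step 1/5 (Right): <B|dirty|dirty>
step 2/5 (Left): <A|dirty|dirty>
step 3/5 (Suck): <A|clear|dirty>
step 4/5 (Right): <B|clear|dirty>
step 5/5 (Left): <A|clear|dirty>

<A|clear|dirty>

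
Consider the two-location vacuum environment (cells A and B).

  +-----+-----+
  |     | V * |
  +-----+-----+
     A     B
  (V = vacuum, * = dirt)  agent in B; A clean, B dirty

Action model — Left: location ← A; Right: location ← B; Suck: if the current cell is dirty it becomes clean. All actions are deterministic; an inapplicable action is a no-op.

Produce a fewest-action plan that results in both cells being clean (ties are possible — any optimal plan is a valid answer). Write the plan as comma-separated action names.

Suck

Suck (#1): <B|clean|clean>
min 1: B is dirty, one Suck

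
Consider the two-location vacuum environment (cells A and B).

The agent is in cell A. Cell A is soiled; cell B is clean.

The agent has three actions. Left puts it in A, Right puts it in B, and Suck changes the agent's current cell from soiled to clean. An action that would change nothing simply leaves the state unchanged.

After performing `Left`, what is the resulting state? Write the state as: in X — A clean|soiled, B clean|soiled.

in A — A soiled, B clean

start: in A — A soiled, B clean
t=1 Left ⇒ in A — A soiled, B clean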